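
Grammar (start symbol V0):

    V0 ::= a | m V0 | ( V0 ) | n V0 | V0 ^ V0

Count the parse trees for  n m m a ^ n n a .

4

Parse trees for n m m a ^ n n a:
  [V0 n [V0 m [V0 m [V0 [V0 a] ^ [V0 n [V0 n [V0 a]]]]]]]
  [V0 n [V0 m [V0 [V0 m [V0 a]] ^ [V0 n [V0 n [V0 a]]]]]]
  [V0 n [V0 [V0 m [V0 m [V0 a]]] ^ [V0 n [V0 n [V0 a]]]]]
  [V0 [V0 n [V0 m [V0 m [V0 a]]]] ^ [V0 n [V0 n [V0 a]]]]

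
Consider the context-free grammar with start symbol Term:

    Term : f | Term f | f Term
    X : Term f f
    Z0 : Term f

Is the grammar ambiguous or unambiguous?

Witness: f f

Derivation 1: Term ⇒ Term f ⇒ f f
Derivation 2: Term ⇒ f Term ⇒ f f

Two distinct leftmost derivations for the same string.

Ambiguous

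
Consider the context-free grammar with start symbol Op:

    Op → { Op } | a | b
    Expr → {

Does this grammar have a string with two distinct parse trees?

Unambiguous

(Expr is unreachable from Op, so its rules don't affect L(Op).) Each string is a nest of matched brackets around a single atom. An opening bracket forces the recursive rule; an atom forces the base rule.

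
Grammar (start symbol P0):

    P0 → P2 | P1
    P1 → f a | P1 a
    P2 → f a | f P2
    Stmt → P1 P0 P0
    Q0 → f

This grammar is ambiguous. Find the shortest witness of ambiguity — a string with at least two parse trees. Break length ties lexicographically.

length 2: f a has 2 parse trees

Two derivations of f a:
  P0 ⇒ P2 ⇒ f a
  P0 ⇒ P1 ⇒ f a

f a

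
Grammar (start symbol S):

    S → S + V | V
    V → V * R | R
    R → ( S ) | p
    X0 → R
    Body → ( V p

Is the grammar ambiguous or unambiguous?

Unambiguous

Only S, V, R are reachable from S; ignoring the rest: The grammar is stratified — S handles '+' (left-recursive), V handles '*', R atoms. Each operator has a fixed associativity and precedence level, so every string has one parse.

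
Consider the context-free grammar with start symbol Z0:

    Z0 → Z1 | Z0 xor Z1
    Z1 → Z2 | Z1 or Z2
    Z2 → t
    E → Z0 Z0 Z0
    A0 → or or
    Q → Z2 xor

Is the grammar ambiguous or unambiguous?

Only Z0, Z1, Z2 are reachable from Z0; ignoring the rest: This is a standard precedence ladder (Z0 over Z1 over Z2), with each level left-recursive on its own operator ('xor' at Z0, 'or' at Z1). That structure is LR(1), hence unambiguous.

Unambiguous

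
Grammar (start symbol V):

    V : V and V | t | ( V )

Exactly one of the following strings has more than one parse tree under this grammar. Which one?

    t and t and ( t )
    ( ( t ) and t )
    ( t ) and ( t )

t and t and ( t ): 2 trees
( ( t ) and t ): 1 tree
( t ) and ( t ): 1 tree

t and t and ( t )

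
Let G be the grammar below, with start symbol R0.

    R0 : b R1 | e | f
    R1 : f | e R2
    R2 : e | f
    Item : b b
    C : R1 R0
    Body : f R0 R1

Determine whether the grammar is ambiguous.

Unambiguous

Only R0, R1, R2 are reachable from R0; ignoring the rest: Restricted to the reachable nonterminals, every rule has the form A → t or A → t B, and no two rules for the same A share a first terminal. The grammar encodes a DFA — one run per string.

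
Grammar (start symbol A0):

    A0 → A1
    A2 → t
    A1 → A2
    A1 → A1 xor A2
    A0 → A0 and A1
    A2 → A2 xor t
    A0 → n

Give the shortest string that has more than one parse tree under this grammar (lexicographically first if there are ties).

length 1: no string has ≥2 trees
length 3: t xor t has 2 parse trees

Two derivations of t xor t:
  A0 ⇒ A1 ⇒ A2 ⇒ A2 xor t ⇒ t xor t
  A0 ⇒ A1 ⇒ A1 xor A2 ⇒ A2 xor A2 ⇒ t xor A2 ⇒ t xor t

t xor t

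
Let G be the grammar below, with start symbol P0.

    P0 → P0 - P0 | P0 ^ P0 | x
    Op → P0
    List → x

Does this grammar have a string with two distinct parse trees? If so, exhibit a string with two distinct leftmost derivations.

Ambiguous

Witness: x - x - x

Derivation 1: P0 ⇒ P0 - P0 ⇒ P0 - P0 - P0 ⇒ x - P0 - P0 ⇒ x - x - P0 ⇒ x - x - x
Derivation 2: P0 ⇒ P0 - P0 ⇒ x - P0 ⇒ x - P0 - P0 ⇒ x - x - P0 ⇒ x - x - x

Two distinct leftmost derivations for the same string.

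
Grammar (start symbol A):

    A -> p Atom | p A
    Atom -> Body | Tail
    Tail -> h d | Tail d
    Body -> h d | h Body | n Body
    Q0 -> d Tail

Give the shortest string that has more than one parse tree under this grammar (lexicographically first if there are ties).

length 3: p h d has 2 parse trees

Two derivations of p h d:
  A ⇒ p Atom ⇒ p Body ⇒ p h d
  A ⇒ p Atom ⇒ p Tail ⇒ p h d

p h d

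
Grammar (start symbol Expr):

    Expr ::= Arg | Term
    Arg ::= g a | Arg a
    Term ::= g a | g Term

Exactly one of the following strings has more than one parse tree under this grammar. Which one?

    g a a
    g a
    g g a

g a

g a a: 1 tree
g a: 2 trees
g g a: 1 tree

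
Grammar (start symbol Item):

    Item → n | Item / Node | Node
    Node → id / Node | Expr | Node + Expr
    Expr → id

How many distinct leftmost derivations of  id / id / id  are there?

4

Parse trees for id / id / id:
  [Item [Item [Node [Expr id]]] / [Node id / [Node [Expr id]]]]
  [Item [Item [Item [Node [Expr id]]] / [Node [Expr id]]] / [Node [Expr id]]]
  [Item [Item [Node id / [Node [Expr id]]]] / [Node [Expr id]]]
  [Item [Node id / [Node id / [Node [Expr id]]]]]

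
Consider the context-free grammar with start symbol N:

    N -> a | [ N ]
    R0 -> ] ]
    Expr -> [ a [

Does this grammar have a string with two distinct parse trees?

Unambiguous

(R0, Expr are unreachable from N, so their rules don't affect L(N).) Each string is a nest of matched brackets around a single atom. An opening bracket forces the recursive rule; an atom forces the base rule.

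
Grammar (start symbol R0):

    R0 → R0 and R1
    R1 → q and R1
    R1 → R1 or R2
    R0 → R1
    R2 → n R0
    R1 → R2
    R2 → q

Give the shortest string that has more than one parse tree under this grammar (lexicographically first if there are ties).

length 1: no string has ≥2 trees
length 2: no string has ≥2 trees
length 3: q and q has 2 parse trees

Two derivations of q and q:
  R0 ⇒ R0 and R1 ⇒ R1 and R1 ⇒ R2 and R1 ⇒ q and R1 ⇒ q and R2 ⇒ q and q
  R0 ⇒ R1 ⇒ q and R1 ⇒ q and R2 ⇒ q and q

q and q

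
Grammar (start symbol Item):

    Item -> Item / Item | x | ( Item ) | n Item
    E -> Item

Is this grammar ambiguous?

Ambiguous

Witness: n x / x

Derivation 1: Item ⇒ Item / Item ⇒ n Item / Item ⇒ n x / Item ⇒ n x / x
Derivation 2: Item ⇒ n Item ⇒ n Item / Item ⇒ n x / Item ⇒ n x / x

Two distinct leftmost derivations for the same string.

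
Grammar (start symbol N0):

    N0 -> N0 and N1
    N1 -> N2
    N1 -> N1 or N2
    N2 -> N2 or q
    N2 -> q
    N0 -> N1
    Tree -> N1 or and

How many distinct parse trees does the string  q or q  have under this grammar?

2

Parse trees for q or q:
  [N0 [N1 [N2 [N2 q] or q]]]
  [N0 [N1 [N1 [N2 q]] or [N2 q]]]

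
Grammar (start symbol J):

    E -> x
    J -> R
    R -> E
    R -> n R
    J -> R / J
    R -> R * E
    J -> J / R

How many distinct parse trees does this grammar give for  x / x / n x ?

Parse trees for x / x / n x:
  [J [R [E x]] / [J [R [E x]] / [J [R n [R [E x]]]]]]
  [J [R [E x]] / [J [J [R [E x]]] / [R n [R [E x]]]]]
  [J [J [R [E x]] / [J [R [E x]]]] / [R n [R [E x]]]]
  [J [J [J [R [E x]]] / [R [E x]]] / [R n [R [E x]]]]

4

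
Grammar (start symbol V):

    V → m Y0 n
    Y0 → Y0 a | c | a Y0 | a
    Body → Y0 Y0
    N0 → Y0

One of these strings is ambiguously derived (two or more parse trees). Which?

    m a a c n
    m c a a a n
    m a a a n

m a a a n

m a a c n: 1 tree
m c a a a n: 1 tree
m a a a n: 4 trees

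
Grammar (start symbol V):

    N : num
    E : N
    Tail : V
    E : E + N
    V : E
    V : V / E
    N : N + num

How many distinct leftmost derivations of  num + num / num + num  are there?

4

Parse trees for num + num / num + num:
  [V [V [E [N [N num] + num]]] / [E [N [N num] + num]]]
  [V [V [E [N [N num] + num]]] / [E [E [N num]] + [N num]]]
  [V [V [E [E [N num]] + [N num]]] / [E [N [N num] + num]]]
  [V [V [E [E [N num]] + [N num]]] / [E [E [N num]] + [N num]]]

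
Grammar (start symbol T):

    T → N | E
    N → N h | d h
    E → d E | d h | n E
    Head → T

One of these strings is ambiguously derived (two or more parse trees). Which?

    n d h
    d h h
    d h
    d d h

n d h: 1 tree
d h h: 1 tree
d h: 2 trees
d d h: 1 tree

d h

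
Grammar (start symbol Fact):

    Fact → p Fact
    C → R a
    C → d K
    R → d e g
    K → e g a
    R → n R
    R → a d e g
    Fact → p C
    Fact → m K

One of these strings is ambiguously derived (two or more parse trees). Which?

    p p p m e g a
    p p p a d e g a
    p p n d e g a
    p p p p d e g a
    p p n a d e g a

p p p p d e g a

p p p m e g a: 1 tree
p p p a d e g a: 1 tree
p p n d e g a: 1 tree
p p p p d e g a: 2 trees
p p n a d e g a: 1 tree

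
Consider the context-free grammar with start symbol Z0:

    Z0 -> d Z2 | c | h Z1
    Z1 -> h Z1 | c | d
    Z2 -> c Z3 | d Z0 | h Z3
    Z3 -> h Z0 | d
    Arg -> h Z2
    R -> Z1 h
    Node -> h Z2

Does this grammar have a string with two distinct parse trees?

(Arg, R, Node are unreachable from Z0, so their rules don't affect L(Z0).) Each reachable nonterminal has at most one production per leading terminal, and all productions are right-linear; the derivation is determined token-by-token.

Unambiguous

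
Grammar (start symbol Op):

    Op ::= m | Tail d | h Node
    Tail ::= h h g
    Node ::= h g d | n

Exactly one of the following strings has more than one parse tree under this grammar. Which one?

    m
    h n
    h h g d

h h g d

m: 1 tree
h n: 1 tree
h h g d: 2 trees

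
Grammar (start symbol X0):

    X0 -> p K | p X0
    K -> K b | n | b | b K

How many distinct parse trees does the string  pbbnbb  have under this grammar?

6

Parse trees for pbbnbb:
  [X0 p [K [K [K b [K b [K n]]] b] b]]
  [X0 p [K [K b [K [K b [K n]] b]] b]]
  [X0 p [K [K b [K b [K [K n] b]]] b]]
  [X0 p [K b [K [K [K b [K n]] b] b]]]
  [X0 p [K b [K [K b [K [K n] b]] b]]]
  [X0 p [K b [K b [K [K [K n] b] b]]]]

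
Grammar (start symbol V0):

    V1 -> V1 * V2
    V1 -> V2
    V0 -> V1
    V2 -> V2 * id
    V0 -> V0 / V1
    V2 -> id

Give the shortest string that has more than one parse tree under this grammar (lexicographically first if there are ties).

length 1: no string has ≥2 trees
length 3: id * id has 2 parse trees

Two derivations of id * id:
  V0 ⇒ V1 ⇒ V1 * V2 ⇒ V2 * V2 ⇒ id * V2 ⇒ id * id
  V0 ⇒ V1 ⇒ V2 ⇒ V2 * id ⇒ id * id

id * id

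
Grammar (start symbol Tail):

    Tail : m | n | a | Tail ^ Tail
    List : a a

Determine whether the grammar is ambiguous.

Ambiguous

Witness: a ^ a ^ a

Derivation 1: Tail ⇒ Tail ^ Tail ⇒ a ^ Tail ⇒ a ^ Tail ^ Tail ⇒ a ^ a ^ Tail ⇒ a ^ a ^ a
Derivation 2: Tail ⇒ Tail ^ Tail ⇒ Tail ^ Tail ^ Tail ⇒ a ^ Tail ^ Tail ⇒ a ^ a ^ Tail ⇒ a ^ a ^ a

Two distinct leftmost derivations for the same string.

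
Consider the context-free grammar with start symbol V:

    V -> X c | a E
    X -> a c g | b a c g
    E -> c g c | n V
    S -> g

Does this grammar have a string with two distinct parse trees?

Witness: a c g c

Derivation 1: V ⇒ X c ⇒ a c g c
Derivation 2: V ⇒ a E ⇒ a c g c

Two distinct leftmost derivations for the same string.

Ambiguous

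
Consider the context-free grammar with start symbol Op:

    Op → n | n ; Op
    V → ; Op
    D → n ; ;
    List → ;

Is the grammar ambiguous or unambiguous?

Only Op is reachable from Op; ignoring the rest: The reachable grammar is A → atom sep A | atom. Each atom is followed by either the separator (recurse) or end-of-string (stop) — no choice point.

Unambiguous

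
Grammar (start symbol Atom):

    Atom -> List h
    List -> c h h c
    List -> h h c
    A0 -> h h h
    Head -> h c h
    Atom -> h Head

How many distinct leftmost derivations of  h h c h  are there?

2

Parse trees for h h c h:
  [Atom [List h h c] h]
  [Atom h [Head h c h]]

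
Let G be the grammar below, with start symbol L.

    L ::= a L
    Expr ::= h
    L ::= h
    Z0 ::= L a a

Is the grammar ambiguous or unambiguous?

Only L is reachable from L; ignoring the rest: Restricted to the reachable nonterminals, every rule has the form A → t or A → t B, and no two rules for the same A share a first terminal. The grammar encodes a DFA — one run per string.

Unambiguous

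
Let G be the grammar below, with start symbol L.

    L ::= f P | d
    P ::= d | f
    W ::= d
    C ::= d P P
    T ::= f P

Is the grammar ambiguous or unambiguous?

(W, C, T are unreachable from L, so their rules don't affect L(L).) Restricted to the reachable nonterminals, every rule has the form A → t or A → t B, and no two rules for the same A share a first terminal. The grammar encodes a DFA — one run per string.

Unambiguous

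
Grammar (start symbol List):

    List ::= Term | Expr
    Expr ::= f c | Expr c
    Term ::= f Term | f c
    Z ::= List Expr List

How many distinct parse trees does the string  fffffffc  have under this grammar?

Parse trees for fffffffc:
  [List [Term f [Term f [Term f [Term f [Term f [Term f [Term f c]]]]]]]]

1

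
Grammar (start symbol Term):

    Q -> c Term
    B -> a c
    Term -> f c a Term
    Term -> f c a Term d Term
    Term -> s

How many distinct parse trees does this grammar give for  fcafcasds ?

2

Parse trees for fcafcasds:
  [Term f c a [Term f c a [Term s] d [Term s]]]
  [Term f c a [Term f c a [Term s]] d [Term s]]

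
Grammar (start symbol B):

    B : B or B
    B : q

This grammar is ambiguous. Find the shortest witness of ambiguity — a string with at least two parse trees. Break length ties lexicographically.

length 1: no string has ≥2 trees
length 3: no string has ≥2 trees
length 5: q or q or q has 2 parse trees

Two derivations of q or q or q:
  B ⇒ B or B ⇒ B or B or B ⇒ q or B or B ⇒ q or q or B ⇒ q or q or q
  B ⇒ B or B ⇒ q or B ⇒ q or B or B ⇒ q or q or B ⇒ q or q or q

q or q or q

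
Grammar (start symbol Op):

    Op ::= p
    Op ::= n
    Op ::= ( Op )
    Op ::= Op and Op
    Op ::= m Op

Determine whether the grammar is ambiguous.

Ambiguous

Witness: m n and n

Derivation 1: Op ⇒ Op and Op ⇒ m Op and Op ⇒ m n and Op ⇒ m n and n
Derivation 2: Op ⇒ m Op ⇒ m Op and Op ⇒ m n and Op ⇒ m n and n

Two distinct leftmost derivations for the same string.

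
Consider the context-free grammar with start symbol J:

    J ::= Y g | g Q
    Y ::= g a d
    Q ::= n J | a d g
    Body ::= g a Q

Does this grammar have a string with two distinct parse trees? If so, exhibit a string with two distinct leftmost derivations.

Witness: g a d g

Derivation 1: J ⇒ Y g ⇒ g a d g
Derivation 2: J ⇒ g Q ⇒ g a d g

Two distinct leftmost derivations for the same string.

Ambiguous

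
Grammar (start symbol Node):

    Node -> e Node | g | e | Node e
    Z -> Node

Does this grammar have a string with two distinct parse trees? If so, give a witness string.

Ambiguous

Witness: e e

Derivation 1: Node ⇒ e Node ⇒ e e
Derivation 2: Node ⇒ Node e ⇒ e e

Two distinct leftmost derivations for the same string.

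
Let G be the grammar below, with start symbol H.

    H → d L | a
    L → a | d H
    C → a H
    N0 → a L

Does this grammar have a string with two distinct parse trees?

(C, N0 are unreachable from H, so their rules don't affect L(H).) Each reachable nonterminal has at most one production per leading terminal, and all productions are right-linear; the derivation is determined token-by-token.

Unambiguous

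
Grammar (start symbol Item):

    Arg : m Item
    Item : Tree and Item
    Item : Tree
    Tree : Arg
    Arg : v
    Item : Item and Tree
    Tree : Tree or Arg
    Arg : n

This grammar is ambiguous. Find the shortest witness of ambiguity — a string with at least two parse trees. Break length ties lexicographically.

n and n

length 1: no string has ≥2 trees
length 2: no string has ≥2 trees
length 3: n and n has 2 parse trees

Two derivations of n and n:
  Item ⇒ Tree and Item ⇒ Arg and Item ⇒ n and Item ⇒ n and Tree ⇒ n and Arg ⇒ n and n
  Item ⇒ Item and Tree ⇒ Tree and Tree ⇒ Arg and Tree ⇒ n and Tree ⇒ n and Arg ⇒ n and n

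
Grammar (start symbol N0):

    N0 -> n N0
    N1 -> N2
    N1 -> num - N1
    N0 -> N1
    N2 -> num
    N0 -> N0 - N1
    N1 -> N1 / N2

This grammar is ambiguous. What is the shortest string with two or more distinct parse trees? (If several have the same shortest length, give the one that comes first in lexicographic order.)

num - num

length 1: no string has ≥2 trees
length 2: no string has ≥2 trees
length 3: num - num has 2 parse trees

Two derivations of num - num:
  N0 ⇒ N1 ⇒ num - N1 ⇒ num - N2 ⇒ num - num
  N0 ⇒ N0 - N1 ⇒ N1 - N1 ⇒ N2 - N1 ⇒ num - N1 ⇒ num - N2 ⇒ num - num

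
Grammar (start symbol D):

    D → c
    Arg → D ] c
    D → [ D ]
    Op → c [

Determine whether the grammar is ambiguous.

Unambiguous

Only D is reachable from D; ignoring the rest: Each string is a nest of matched brackets around a single atom. An opening bracket forces the recursive rule; an atom forces the base rule.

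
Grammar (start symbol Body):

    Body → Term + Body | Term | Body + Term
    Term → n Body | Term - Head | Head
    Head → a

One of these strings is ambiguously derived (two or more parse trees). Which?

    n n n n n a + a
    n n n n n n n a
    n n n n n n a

n n n n n a + a

n n n n n a + a: 12 trees
n n n n n n n a: 1 tree
n n n n n n a: 1 tree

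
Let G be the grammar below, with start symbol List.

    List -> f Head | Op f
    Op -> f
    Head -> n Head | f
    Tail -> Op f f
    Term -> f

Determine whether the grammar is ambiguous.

Ambiguous

Witness: f f

Derivation 1: List ⇒ f Head ⇒ f f
Derivation 2: List ⇒ Op f ⇒ f f

Two distinct leftmost derivations for the same string.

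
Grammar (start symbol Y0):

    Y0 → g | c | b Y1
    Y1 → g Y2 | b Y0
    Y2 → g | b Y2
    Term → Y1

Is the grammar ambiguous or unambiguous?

Unambiguous

Only Y0, Y1, Y2 are reachable from Y0; ignoring the rest: The reachable rules are right-linear with at most one rule per (nonterminal, next-terminal) pair. Each input token forces the next rule, so parsing is deterministic.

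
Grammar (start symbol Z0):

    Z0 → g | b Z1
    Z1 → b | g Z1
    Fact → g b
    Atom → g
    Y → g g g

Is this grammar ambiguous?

Only Z0, Z1 are reachable from Z0; ignoring the rest: The reachable rules are right-linear with at most one rule per (nonterminal, next-terminal) pair. Each input token forces the next rule, so parsing is deterministic.

Unambiguous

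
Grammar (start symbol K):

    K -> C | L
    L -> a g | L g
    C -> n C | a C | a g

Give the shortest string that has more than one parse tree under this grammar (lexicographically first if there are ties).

length 2: a g has 2 parse trees

Two derivations of a g:
  K ⇒ C ⇒ a g
  K ⇒ L ⇒ a g

a g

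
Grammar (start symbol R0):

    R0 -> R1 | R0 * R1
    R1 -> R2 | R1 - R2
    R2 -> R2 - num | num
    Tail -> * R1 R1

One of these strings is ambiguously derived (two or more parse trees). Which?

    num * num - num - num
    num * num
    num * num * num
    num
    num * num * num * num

num * num - num - num: 4 trees
num * num: 1 tree
num * num * num: 1 tree
num: 1 tree
num * num * num * num: 1 tree

num * num - num - num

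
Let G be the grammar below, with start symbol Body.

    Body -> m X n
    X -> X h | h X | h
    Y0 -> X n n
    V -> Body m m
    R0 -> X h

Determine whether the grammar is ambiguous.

Ambiguous

Witness: m h h n

Derivation 1: Body ⇒ m X n ⇒ m X h n ⇒ m h h n
Derivation 2: Body ⇒ m X n ⇒ m h X n ⇒ m h h n

Two distinct leftmost derivations for the same string.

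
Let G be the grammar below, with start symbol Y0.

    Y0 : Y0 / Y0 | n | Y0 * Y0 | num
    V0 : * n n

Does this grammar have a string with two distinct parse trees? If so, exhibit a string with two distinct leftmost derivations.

Ambiguous

Witness: n * n * n

Derivation 1: Y0 ⇒ Y0 * Y0 ⇒ n * Y0 ⇒ n * Y0 * Y0 ⇒ n * n * Y0 ⇒ n * n * n
Derivation 2: Y0 ⇒ Y0 * Y0 ⇒ Y0 * Y0 * Y0 ⇒ n * Y0 * Y0 ⇒ n * n * Y0 ⇒ n * n * n

Two distinct leftmost derivations for the same string.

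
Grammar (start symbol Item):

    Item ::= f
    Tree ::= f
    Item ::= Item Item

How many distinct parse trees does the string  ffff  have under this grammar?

Parse trees for ffff:
  [Item [Item f] [Item [Item f] [Item [Item f] [Item f]]]]
  [Item [Item f] [Item [Item [Item f] [Item f]] [Item f]]]
  [Item [Item [Item f] [Item f]] [Item [Item f] [Item f]]]
  [Item [Item [Item f] [Item [Item f] [Item f]]] [Item f]]
  [Item [Item [Item [Item f] [Item f]] [Item f]] [Item f]]

5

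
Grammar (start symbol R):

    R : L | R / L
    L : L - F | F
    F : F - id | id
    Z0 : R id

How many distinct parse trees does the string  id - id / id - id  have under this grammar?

Parse trees for id - id / id - id:
  [R [R [L [L [F id]] - [F id]]] / [L [L [F id]] - [F id]]]
  [R [R [L [L [F id]] - [F id]]] / [L [F [F id] - id]]]
  [R [R [L [F [F id] - id]]] / [L [L [F id]] - [F id]]]
  [R [R [L [F [F id] - id]]] / [L [F [F id] - id]]]

4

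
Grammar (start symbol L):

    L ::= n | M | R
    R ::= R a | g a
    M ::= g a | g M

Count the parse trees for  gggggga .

1

Parse trees for gggggga:
  [L [M g [M g [M g [M g [M g [M g a]]]]]]]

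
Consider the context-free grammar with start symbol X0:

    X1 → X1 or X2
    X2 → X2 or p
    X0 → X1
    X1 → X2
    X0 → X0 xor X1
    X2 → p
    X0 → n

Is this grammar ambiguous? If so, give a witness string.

Ambiguous

Witness: p or p

Derivation 1: X0 ⇒ X1 ⇒ X1 or X2 ⇒ X2 or X2 ⇒ p or X2 ⇒ p or p
Derivation 2: X0 ⇒ X1 ⇒ X2 ⇒ X2 or p ⇒ p or p

Two distinct leftmost derivations for the same string.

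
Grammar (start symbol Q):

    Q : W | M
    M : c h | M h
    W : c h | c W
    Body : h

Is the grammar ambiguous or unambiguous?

Witness: c h

Derivation 1: Q ⇒ W ⇒ c h
Derivation 2: Q ⇒ M ⇒ c h

Two distinct leftmost derivations for the same string.

Ambiguous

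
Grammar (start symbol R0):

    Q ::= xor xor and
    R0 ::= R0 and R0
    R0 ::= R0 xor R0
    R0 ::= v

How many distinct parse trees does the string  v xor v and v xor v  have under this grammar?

5

Parse trees for v xor v and v xor v:
  [R0 [R0 [R0 v] xor [R0 v]] and [R0 [R0 v] xor [R0 v]]]
  [R0 [R0 v] xor [R0 [R0 v] and [R0 [R0 v] xor [R0 v]]]]
  [R0 [R0 v] xor [R0 [R0 [R0 v] and [R0 v]] xor [R0 v]]]
  [R0 [R0 [R0 [R0 v] xor [R0 v]] and [R0 v]] xor [R0 v]]
  [R0 [R0 [R0 v] xor [R0 [R0 v] and [R0 v]]] xor [R0 v]]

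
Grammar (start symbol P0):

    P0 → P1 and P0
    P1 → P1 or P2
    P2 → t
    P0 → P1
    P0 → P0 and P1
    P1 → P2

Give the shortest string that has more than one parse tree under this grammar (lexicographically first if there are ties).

length 1: no string has ≥2 trees
length 3: t and t has 2 parse trees

Two derivations of t and t:
  P0 ⇒ P1 and P0 ⇒ P2 and P0 ⇒ t and P0 ⇒ t and P1 ⇒ t and P2 ⇒ t and t
  P0 ⇒ P0 and P1 ⇒ P1 and P1 ⇒ P2 and P1 ⇒ t and P1 ⇒ t and P2 ⇒ t and t

t and t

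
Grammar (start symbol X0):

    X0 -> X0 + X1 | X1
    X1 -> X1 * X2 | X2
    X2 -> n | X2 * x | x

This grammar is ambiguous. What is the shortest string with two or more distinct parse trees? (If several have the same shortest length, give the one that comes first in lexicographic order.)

n * x

length 1: no string has ≥2 trees
length 3: n * x has 2 parse trees

Two derivations of n * x:
  X0 ⇒ X1 ⇒ X1 * X2 ⇒ X2 * X2 ⇒ n * X2 ⇒ n * x
  X0 ⇒ X1 ⇒ X2 ⇒ X2 * x ⇒ n * x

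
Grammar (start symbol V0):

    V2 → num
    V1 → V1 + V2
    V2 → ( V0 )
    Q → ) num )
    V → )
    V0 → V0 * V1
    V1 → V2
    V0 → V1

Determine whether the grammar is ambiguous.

Only V0, V1, V2 are reachable from V0; ignoring the rest: The grammar is stratified — V0 handles '*' (left-recursive), V1 handles '+', V2 atoms. Each operator has a fixed associativity and precedence level, so every string has one parse.

Unambiguous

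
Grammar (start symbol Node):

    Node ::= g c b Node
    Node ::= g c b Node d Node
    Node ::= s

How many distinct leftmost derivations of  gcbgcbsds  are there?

2

Parse trees for gcbgcbsds:
  [Node g c b [Node g c b [Node s] d [Node s]]]
  [Node g c b [Node g c b [Node s]] d [Node s]]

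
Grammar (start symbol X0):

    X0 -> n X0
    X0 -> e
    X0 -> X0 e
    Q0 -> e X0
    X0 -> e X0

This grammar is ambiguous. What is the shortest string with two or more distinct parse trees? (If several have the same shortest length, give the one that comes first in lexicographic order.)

e e

length 1: no string has ≥2 trees
length 2: e e has 2 parse trees

Two derivations of e e:
  X0 ⇒ X0 e ⇒ e e
  X0 ⇒ e X0 ⇒ e e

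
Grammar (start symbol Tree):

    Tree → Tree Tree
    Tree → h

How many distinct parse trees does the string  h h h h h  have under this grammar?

Parse trees for h h h h h (showing first 6 of 14):
  [Tree [Tree h] [Tree [Tree h] [Tree [Tree h] [Tree [Tree h] [Tree h]]]]]
  [Tree [Tree h] [Tree [Tree h] [Tree [Tree [Tree h] [Tree h]] [Tree h]]]]
  [Tree [Tree h] [Tree [Tree [Tree h] [Tree h]] [Tree [Tree h] [Tree h]]]]
  [Tree [Tree h] [Tree [Tree [Tree h] [Tree [Tree h] [Tree h]]] [Tree h]]]
  [Tree [Tree h] [Tree [Tree [Tree [Tree h] [Tree h]] [Tree h]] [Tree h]]]
  [Tree [Tree [Tree h] [Tree h]] [Tree [Tree h] [Tree [Tree h] [Tree h]]]]

14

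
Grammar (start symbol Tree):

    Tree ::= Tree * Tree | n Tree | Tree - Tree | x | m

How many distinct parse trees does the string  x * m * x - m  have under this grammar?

5

Parse trees for x * m * x - m:
  [Tree [Tree x] * [Tree [Tree m] * [Tree [Tree x] - [Tree m]]]]
  [Tree [Tree x] * [Tree [Tree [Tree m] * [Tree x]] - [Tree m]]]
  [Tree [Tree [Tree x] * [Tree m]] * [Tree [Tree x] - [Tree m]]]
  [Tree [Tree [Tree x] * [Tree [Tree m] * [Tree x]]] - [Tree m]]
  [Tree [Tree [Tree [Tree x] * [Tree m]] * [Tree x]] - [Tree m]]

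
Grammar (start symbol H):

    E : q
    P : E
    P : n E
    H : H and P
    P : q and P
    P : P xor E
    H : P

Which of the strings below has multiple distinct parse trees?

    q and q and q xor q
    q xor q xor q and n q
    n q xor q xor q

q and q and q xor q: 7 trees
q xor q xor q and n q: 1 tree
n q xor q xor q: 1 tree

q and q and q xor q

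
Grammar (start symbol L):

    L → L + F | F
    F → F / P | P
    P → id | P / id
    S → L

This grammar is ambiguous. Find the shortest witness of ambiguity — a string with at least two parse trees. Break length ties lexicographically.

id / id

length 1: no string has ≥2 trees
length 3: id / id has 2 parse trees

Two derivations of id / id:
  L ⇒ F ⇒ F / P ⇒ P / P ⇒ id / P ⇒ id / id
  L ⇒ F ⇒ P ⇒ P / id ⇒ id / id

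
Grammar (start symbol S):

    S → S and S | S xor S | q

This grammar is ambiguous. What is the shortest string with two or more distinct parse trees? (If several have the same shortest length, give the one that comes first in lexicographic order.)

length 1: no string has ≥2 trees
length 3: no string has ≥2 trees
length 5: q and q and q has 2 parse trees

Two derivations of q and q and q:
  S ⇒ S and S ⇒ S and S and S ⇒ q and S and S ⇒ q and q and S ⇒ q and q and q
  S ⇒ S and S ⇒ q and S ⇒ q and S and S ⇒ q and q and S ⇒ q and q and q

q and q and q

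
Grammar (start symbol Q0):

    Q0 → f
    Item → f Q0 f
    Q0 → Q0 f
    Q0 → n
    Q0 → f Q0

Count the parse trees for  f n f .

Parse trees for f n f:
  [Q0 [Q0 f [Q0 n]] f]
  [Q0 f [Q0 [Q0 n] f]]

2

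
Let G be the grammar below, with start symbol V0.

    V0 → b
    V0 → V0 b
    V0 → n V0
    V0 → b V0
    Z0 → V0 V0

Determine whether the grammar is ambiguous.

Ambiguous

Witness: b b

Derivation 1: V0 ⇒ V0 b ⇒ b b
Derivation 2: V0 ⇒ b V0 ⇒ b b

Two distinct leftmost derivations for the same string.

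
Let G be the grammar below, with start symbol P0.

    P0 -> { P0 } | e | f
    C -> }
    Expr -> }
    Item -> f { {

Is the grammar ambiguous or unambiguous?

Unambiguous

(C, Expr, Item are unreachable from P0, so their rules don't affect L(P0).) L(P0) is { openⁿ atom closeⁿ : n ≥ 0 }. The bracket depth fixes n, and the derivation is forced at every step.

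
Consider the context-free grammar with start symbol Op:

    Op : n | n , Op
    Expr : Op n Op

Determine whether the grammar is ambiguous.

Unambiguous

Only Op is reachable from Op; ignoring the rest: The reachable grammar is A → atom sep A | atom. Each atom is followed by either the separator (recurse) or end-of-string (stop) — no choice point.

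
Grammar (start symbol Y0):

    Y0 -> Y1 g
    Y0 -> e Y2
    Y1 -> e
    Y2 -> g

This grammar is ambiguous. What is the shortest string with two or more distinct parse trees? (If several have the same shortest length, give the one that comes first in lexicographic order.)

length 2: e g has 2 parse trees

Two derivations of e g:
  Y0 ⇒ Y1 g ⇒ e g
  Y0 ⇒ e Y2 ⇒ e g

e g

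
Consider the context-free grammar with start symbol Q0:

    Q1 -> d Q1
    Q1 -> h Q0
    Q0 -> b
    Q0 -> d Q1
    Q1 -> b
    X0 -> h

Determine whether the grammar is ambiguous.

Only Q0, Q1 are reachable from Q0; ignoring the rest: The reachable rules are right-linear with at most one rule per (nonterminal, next-terminal) pair. Each input token forces the next rule, so parsing is deterministic.

Unambiguous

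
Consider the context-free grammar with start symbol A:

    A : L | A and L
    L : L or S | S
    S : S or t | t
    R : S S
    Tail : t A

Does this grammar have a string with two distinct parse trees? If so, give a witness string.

Witness: t or t

Derivation 1: A ⇒ L ⇒ L or S ⇒ S or S ⇒ t or S ⇒ t or t
Derivation 2: A ⇒ L ⇒ S ⇒ S or t ⇒ t or t

Two distinct leftmost derivations for the same string.

Ambiguous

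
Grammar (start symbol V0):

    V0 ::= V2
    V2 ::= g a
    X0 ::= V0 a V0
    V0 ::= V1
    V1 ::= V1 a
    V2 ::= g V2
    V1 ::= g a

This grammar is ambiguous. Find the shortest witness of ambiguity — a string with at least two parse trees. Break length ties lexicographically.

length 2: g a has 2 parse trees

Two derivations of g a:
  V0 ⇒ V2 ⇒ g a
  V0 ⇒ V1 ⇒ g a

g a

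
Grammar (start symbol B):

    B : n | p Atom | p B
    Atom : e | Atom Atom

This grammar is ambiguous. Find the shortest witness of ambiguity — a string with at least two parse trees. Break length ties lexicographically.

p e e e

length 1: no string has ≥2 trees
length 2: no string has ≥2 trees
length 3: no string has ≥2 trees
length 4: p e e e has 2 parse trees

Two derivations of p e e e:
  B ⇒ p Atom ⇒ p Atom Atom ⇒ p e Atom ⇒ p e Atom Atom ⇒ p e e Atom ⇒ p e e e
  B ⇒ p Atom ⇒ p Atom Atom ⇒ p Atom Atom Atom ⇒ p e Atom Atom ⇒ p e e Atom ⇒ p e e e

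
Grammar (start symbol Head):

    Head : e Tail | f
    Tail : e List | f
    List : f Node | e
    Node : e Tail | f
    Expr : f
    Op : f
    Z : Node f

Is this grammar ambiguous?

Only Head, Tail, List, Node are reachable from Head; ignoring the rest: Restricted to the reachable nonterminals, every rule has the form A → t or A → t B, and no two rules for the same A share a first terminal. The grammar encodes a DFA — one run per string.

Unambiguous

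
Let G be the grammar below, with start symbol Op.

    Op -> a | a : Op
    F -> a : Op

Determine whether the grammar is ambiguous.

Unambiguous

Only Op is reachable from Op; ignoring the rest: The reachable grammar is A → atom sep A | atom. Each atom is followed by either the separator (recurse) or end-of-string (stop) — no choice point.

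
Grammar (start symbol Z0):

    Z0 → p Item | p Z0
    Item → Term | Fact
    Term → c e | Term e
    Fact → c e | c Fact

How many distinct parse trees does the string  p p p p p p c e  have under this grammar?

2

Parse trees for p p p p p p c e:
  [Z0 p [Z0 p [Z0 p [Z0 p [Z0 p [Z0 p [Item [Term c e]]]]]]]]
  [Z0 p [Z0 p [Z0 p [Z0 p [Z0 p [Z0 p [Item [Fact c e]]]]]]]]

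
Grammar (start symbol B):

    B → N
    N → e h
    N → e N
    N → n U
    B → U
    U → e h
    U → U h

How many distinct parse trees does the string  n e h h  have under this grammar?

Parse trees for n e h h:
  [B [N n [U [U e h] h]]]

1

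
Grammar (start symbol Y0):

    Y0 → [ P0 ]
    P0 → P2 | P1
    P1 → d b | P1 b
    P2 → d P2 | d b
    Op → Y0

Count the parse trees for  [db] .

2

Parse trees for [db]:
  [Y0 [ [P0 [P2 d b]] ]]
  [Y0 [ [P0 [P1 d b]] ]]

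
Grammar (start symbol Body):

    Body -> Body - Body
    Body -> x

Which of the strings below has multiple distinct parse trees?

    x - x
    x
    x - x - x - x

x - x - x - x

x - x: 1 tree
x: 1 tree
x - x - x - x: 5 trees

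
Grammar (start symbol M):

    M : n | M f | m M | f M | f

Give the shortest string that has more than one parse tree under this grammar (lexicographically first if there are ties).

length 1: no string has ≥2 trees
length 2: f f has 2 parse trees

Two derivations of f f:
  M ⇒ M f ⇒ f f
  M ⇒ f M ⇒ f f

f f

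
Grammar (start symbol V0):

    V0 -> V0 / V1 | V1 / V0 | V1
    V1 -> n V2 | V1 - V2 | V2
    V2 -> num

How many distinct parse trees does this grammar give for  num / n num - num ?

2

Parse trees for num / n num - num:
  [V0 [V0 [V1 [V2 num]]] / [V1 [V1 n [V2 num]] - [V2 num]]]
  [V0 [V1 [V2 num]] / [V0 [V1 [V1 n [V2 num]] - [V2 num]]]]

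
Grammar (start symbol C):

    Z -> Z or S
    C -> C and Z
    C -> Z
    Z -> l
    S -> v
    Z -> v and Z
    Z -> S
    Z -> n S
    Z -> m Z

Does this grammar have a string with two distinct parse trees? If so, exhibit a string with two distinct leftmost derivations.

Ambiguous

Witness: v and l

Derivation 1: C ⇒ C and Z ⇒ Z and Z ⇒ S and Z ⇒ v and Z ⇒ v and l
Derivation 2: C ⇒ Z ⇒ v and Z ⇒ v and l

Two distinct leftmost derivations for the same string.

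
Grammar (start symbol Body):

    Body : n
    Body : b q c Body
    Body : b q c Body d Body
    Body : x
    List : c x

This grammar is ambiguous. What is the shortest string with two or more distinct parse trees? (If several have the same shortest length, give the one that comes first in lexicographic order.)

length 1: no string has ≥2 trees
length 4: no string has ≥2 trees
length 6: no string has ≥2 trees
length 7: no string has ≥2 trees
length 9: b q c b q c n d n has 2 parse trees

Two derivations of b q c b q c n d n:
  Body ⇒ b q c Body ⇒ b q c b q c Body d Body ⇒ b q c b q c n d Body ⇒ b q c b q c n d n
  Body ⇒ b q c Body d Body ⇒ b q c b q c Body d Body ⇒ b q c b q c n d Body ⇒ b q c b q c n d n

b q c b q c n d n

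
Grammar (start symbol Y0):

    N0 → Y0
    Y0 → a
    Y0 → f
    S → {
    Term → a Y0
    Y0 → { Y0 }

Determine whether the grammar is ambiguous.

Only Y0 is reachable from Y0; ignoring the rest: Each string is a nest of matched brackets around a single atom. An opening bracket forces the recursive rule; an atom forces the base rule.

Unambiguous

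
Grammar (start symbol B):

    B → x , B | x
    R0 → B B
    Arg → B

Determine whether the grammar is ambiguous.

(R0, Arg are unreachable from B, so their rules don't affect L(B).) Right-recursive list with a separator: after each atom, whether the separator follows determines the rule. One parse per string.

Unambiguous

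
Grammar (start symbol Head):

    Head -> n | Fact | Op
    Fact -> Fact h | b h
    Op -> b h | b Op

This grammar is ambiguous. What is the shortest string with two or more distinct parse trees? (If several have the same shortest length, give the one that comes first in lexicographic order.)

length 1: no string has ≥2 trees
length 2: b h has 2 parse trees

Two derivations of b h:
  Head ⇒ Fact ⇒ b h
  Head ⇒ Op ⇒ b h

b h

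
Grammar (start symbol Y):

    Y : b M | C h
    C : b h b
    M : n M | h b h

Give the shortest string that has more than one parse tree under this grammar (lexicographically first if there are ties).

length 4: b h b h has 2 parse trees

Two derivations of b h b h:
  Y ⇒ b M ⇒ b h b h
  Y ⇒ C h ⇒ b h b h

b h b h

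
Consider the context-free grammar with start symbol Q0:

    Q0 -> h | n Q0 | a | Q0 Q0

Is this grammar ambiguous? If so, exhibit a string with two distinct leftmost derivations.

Ambiguous

Witness: a a a

Derivation 1: Q0 ⇒ Q0 Q0 ⇒ a Q0 ⇒ a Q0 Q0 ⇒ a a Q0 ⇒ a a a
Derivation 2: Q0 ⇒ Q0 Q0 ⇒ Q0 Q0 Q0 ⇒ a Q0 Q0 ⇒ a a Q0 ⇒ a a a

Two distinct leftmost derivations for the same string.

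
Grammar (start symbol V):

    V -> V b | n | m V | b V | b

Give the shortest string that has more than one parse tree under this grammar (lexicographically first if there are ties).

length 1: no string has ≥2 trees
length 2: b b has 2 parse trees

Two derivations of b b:
  V ⇒ V b ⇒ b b
  V ⇒ b V ⇒ b b

b b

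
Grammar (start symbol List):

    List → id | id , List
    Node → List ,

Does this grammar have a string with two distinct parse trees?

Only List is reachable from List; ignoring the rest: The reachable grammar is A → atom sep A | atom. Each atom is followed by either the separator (recurse) or end-of-string (stop) — no choice point.

Unambiguous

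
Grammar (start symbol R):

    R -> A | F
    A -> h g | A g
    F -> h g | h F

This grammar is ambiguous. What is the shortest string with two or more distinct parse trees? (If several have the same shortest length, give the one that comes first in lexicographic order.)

h g

length 2: h g has 2 parse trees

Two derivations of h g:
  R ⇒ A ⇒ h g
  R ⇒ F ⇒ h g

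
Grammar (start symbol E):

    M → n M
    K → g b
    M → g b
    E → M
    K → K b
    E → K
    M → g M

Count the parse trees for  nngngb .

Parse trees for nngngb:
  [E [M n [M n [M g [M n [M g b]]]]]]

1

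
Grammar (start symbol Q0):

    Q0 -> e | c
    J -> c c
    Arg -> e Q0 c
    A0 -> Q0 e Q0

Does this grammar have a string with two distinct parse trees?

Unambiguous

(J, Arg, A0 are unreachable from Q0, so their rules don't affect L(Q0).) The reachable rules are right-linear with at most one rule per (nonterminal, next-terminal) pair. Each input token forces the next rule, so parsing is deterministic.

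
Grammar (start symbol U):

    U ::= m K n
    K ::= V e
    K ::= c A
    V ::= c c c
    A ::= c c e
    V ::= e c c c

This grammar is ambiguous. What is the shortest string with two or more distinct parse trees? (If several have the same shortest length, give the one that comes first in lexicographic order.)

m c c c e n

length 6: m c c c e n has 2 parse trees

Two derivations of m c c c e n:
  U ⇒ m K n ⇒ m V e n ⇒ m c c c e n
  U ⇒ m K n ⇒ m c A n ⇒ m c c c e n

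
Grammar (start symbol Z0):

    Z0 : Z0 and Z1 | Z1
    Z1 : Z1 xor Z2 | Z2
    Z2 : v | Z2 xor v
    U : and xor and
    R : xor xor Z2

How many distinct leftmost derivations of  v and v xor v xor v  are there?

4

Parse trees for v and v xor v xor v:
  [Z0 [Z0 [Z1 [Z2 v]]] and [Z1 [Z1 [Z2 v]] xor [Z2 [Z2 v] xor v]]]
  [Z0 [Z0 [Z1 [Z2 v]]] and [Z1 [Z1 [Z1 [Z2 v]] xor [Z2 v]] xor [Z2 v]]]
  [Z0 [Z0 [Z1 [Z2 v]]] and [Z1 [Z1 [Z2 [Z2 v] xor v]] xor [Z2 v]]]
  [Z0 [Z0 [Z1 [Z2 v]]] and [Z1 [Z2 [Z2 [Z2 v] xor v] xor v]]]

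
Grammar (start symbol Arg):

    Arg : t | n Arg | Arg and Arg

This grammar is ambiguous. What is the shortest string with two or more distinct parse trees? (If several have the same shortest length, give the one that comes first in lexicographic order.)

n t and t

length 1: no string has ≥2 trees
length 2: no string has ≥2 trees
length 3: no string has ≥2 trees
length 4: n t and t has 2 parse trees

Two derivations of n t and t:
  Arg ⇒ n Arg ⇒ n Arg and Arg ⇒ n t and Arg ⇒ n t and t
  Arg ⇒ Arg and Arg ⇒ n Arg and Arg ⇒ n t and Arg ⇒ n t and t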